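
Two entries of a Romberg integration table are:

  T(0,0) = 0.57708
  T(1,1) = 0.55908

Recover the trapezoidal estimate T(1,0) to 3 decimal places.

0.564

From T(1,1) = (4·T(1,0) − T(0,0))/3, solve for T(1,0):
4·T(1,0) = 3·0.55908 + 0.57708 = 2.25432
T(1,0) = 0.56358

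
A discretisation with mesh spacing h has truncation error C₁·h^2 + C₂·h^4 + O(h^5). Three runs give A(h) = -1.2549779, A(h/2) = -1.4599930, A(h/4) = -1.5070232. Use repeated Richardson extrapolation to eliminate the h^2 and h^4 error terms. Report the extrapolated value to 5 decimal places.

First eliminate the h^2 term (factor 2^2 = 4):
  B₁ = (4·(-1.4599930) − (-1.2549779))/3 = -1.5283314
  B₂ = (4·(-1.5070232) − (-1.4599930))/3 = -1.5226999
Then eliminate the h^4 term (factor 2^4 = 16):
  (16·(-1.5226999) − (-1.5283314))/15 = -1.5223245

-1.52232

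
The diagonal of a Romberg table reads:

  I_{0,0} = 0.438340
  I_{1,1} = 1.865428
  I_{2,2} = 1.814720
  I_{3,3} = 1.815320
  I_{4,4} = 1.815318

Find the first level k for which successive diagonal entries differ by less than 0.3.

k = 2

|I_{1,1} − I_{0,0}| = 1.427088 ≥ 0.3
|I_{2,2} − I_{1,1}| = 0.050708 < 0.3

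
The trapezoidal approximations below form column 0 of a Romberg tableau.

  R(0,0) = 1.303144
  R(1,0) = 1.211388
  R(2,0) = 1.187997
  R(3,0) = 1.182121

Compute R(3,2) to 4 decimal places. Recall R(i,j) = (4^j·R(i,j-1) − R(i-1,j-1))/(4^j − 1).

Richardson extrapolation on the trapezoidal column (denominator 4−1=3):
R(2,1) = (4·1.187997 − 1.211388) / 3 = 1.180200
R(3,1) = (4·1.182121 − 1.187997) / 3 = 1.180162
R(3,2) = 1.180162 + (1.180162 − 1.180200)/15 = 1.180159

1.1802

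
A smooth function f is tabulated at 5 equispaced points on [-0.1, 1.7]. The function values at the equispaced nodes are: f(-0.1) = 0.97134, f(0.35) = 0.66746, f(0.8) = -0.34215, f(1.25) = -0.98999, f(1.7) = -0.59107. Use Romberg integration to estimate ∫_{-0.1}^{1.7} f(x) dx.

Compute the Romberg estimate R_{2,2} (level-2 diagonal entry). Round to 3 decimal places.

R_{0,0} (trapezoid, 1 panel, h=1.8000): 0.34224
R_{1,0} (trapezoid, 2 panels, h=0.9000): -0.13681
R_{2,0} (trapezoid, 4 panels, h=0.4500): -0.21355
R_{1,1} = -0.13681 + (-0.13681 − 0.34224)/3 = -0.29649
R_{2,1} = -0.21355 + (-0.21355 − (-0.13681))/3 = -0.23913
R_{2,2} = -0.23913 + (-0.23913 − (-0.29649))/15 = -0.23531

-0.235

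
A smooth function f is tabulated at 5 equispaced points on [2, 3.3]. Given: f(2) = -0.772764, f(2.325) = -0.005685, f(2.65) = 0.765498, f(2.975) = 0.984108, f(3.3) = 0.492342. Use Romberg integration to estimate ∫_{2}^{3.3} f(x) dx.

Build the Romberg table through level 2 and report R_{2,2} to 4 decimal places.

R_{0,0} (trapezoid, 1 panel, h=1.3000): -0.182274
R_{1,0} (trapezoid, 2 panels, h=0.6500): 0.406437
R_{2,0} (trapezoid, 4 panels, h=0.3250): 0.521206
R_{1,1} = 0.406437 + (0.406437 − (-0.182274))/3 = 0.602674
R_{2,1} = 0.521206 + (0.521206 − 0.406437)/3 = 0.559462
R_{2,2} = 0.559462 + (0.559462 − 0.602674)/15 = 0.556581

0.5566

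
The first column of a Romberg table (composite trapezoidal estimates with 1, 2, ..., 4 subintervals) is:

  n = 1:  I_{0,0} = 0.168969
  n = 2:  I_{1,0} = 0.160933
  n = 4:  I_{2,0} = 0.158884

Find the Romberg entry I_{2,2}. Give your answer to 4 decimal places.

Richardson extrapolation on the trapezoidal column (denominator 4−1=3):
I_{1,1} = 0.160933 + (0.160933 − 0.168969)/3 = 0.158254
I_{2,1} = (4·0.158884 − 0.160933) / 3 = 0.158201
I_{2,2} = 0.158201 + (0.158201 − 0.158254)/15 = 0.158197

0.1582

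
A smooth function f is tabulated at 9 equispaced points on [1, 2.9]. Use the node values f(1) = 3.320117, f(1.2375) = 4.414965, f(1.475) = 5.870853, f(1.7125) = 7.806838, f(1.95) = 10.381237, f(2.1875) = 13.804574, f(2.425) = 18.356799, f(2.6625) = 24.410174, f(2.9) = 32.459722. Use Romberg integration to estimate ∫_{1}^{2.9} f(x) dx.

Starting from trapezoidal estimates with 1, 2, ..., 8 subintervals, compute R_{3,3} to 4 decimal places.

24.2830

R_{0,0} (trapezoid, 1 panel, h=1.9000): 33.990847
R_{1,0} (trapezoid, 2 panels, h=0.9500): 26.857599
R_{2,0} (trapezoid, 4 panels, h=0.4750): 24.936934
R_{3,0} (trapezoid, 8 panels, h=0.2375): 24.447148
R_{1,1} = 26.857599 + (26.857599 − 33.990847)/3 = 24.479850
R_{2,1} = 24.936934 + (24.936934 − 26.857599)/3 = 24.296712
R_{3,1} = 24.447148 + (24.447148 − 24.936934)/3 = 24.283886
R_{2,2} = 24.296712 + (24.296712 − 24.479850)/15 = 24.284503
R_{3,2} = 24.283886 + (24.283886 − 24.296712)/15 = 24.283031
R_{3,3} = 24.283031 + (24.283031 − 24.284503)/63 = 24.283008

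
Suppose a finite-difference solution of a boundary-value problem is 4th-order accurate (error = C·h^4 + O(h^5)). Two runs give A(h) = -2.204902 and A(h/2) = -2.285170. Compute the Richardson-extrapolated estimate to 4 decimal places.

-2.2905

The leading error scales as h^4; refining by a factor of 2 reduces it by 2^4 = 16.
Extrapolated value = (16·A(h/2) − A(h)) / (16 − 1)
= (16·(-2.285170) − (-2.204902)) / 15
= -34.357818 / 15 = -2.290521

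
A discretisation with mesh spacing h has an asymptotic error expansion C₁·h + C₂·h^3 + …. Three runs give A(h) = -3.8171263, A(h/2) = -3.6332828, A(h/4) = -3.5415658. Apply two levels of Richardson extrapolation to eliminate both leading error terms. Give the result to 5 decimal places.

First eliminate the h term (factor 2^1 = 2):
  B₁ = (2·(-3.6332828) − (-3.8171263))/1 = -3.4494393
  B₂ = (2·(-3.5415658) − (-3.6332828))/1 = -3.4498488
Then eliminate the h^3 term (factor 2^3 = 8):
  (8·(-3.4498488) − (-3.4494393))/7 = -3.4499073

-3.44991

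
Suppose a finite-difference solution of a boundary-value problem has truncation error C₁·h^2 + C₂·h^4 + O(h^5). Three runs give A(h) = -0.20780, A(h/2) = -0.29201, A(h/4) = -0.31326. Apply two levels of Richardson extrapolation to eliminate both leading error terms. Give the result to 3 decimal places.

-0.320

First eliminate the h^2 term (factor 2^2 = 4):
  B₁ = (4·(-0.29201) − (-0.20780))/3 = -0.32008
  B₂ = (4·(-0.31326) − (-0.29201))/3 = -0.32034
Then eliminate the h^4 term (factor 2^4 = 16):
  (16·(-0.32034) − (-0.32008))/15 = -0.32036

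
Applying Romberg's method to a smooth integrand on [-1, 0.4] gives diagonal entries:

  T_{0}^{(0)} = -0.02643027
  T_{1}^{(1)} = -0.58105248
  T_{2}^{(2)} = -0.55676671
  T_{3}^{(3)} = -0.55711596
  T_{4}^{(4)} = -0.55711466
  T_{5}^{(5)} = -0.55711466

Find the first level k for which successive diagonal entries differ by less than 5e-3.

k = 3

|T_{1}^{(1)} − T_{0}^{(0)}| = 0.55462221 ≥ 5e-3
|T_{2}^{(2)} − T_{1}^{(1)}| = 0.02428577 ≥ 5e-3
|T_{3}^{(3)} − T_{2}^{(2)}| = 0.00034925 < 5e-3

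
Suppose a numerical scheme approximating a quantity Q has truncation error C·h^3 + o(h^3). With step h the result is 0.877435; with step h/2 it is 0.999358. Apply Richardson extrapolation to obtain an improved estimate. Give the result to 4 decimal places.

The leading error scales as h^3; refining by a factor of 2 reduces it by 2^3 = 8.
Extrapolated value = (8·A(h/2) − A(h)) / (8 − 1)
= (8·0.999358 − 0.877435) / 7
= 7.117429 / 7 = 1.016776

1.0168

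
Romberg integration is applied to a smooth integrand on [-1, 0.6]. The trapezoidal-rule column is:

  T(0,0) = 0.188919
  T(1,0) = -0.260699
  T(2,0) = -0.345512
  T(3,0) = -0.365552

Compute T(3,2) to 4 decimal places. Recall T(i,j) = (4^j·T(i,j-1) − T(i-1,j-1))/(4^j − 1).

-0.3721

T(2,1) = -0.345512 + (-0.345512 − (-0.260699))/3 = -0.373783
T(3,1) = (4·(-0.365552) − (-0.345512)) / 3 = -0.372232
T(3,2) = -0.372232 + (-0.372232 − (-0.373783))/15 = -0.372129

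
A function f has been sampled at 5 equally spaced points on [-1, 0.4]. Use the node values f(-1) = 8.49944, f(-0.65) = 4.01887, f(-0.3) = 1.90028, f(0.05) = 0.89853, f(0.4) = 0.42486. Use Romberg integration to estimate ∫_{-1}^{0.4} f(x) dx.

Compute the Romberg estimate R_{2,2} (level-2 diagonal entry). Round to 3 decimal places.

R_{0,0} (trapezoid, 1 panel, h=1.4000): 6.24701
R_{1,0} (trapezoid, 2 panels, h=0.7000): 4.45370
R_{2,0} (trapezoid, 4 panels, h=0.3500): 3.94794
R_{1,1} = 4.45370 + (4.45370 − 6.24701)/3 = 3.85593
R_{2,1} = 3.94794 + (3.94794 − 4.45370)/3 = 3.77935
R_{2,2} = 3.77935 + (3.77935 − 3.85593)/15 = 3.77424

3.774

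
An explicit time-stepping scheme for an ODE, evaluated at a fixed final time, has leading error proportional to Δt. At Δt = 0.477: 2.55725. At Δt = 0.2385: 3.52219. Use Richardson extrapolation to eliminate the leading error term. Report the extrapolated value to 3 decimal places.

The leading error scales as Δt; refining by a factor of 2 reduces it by 2^1 = 2.
Extrapolated value = (2·A(Δt/2) − A(Δt)) / (2 − 1)
= (2·3.52219 − 2.55725) / 1
= 4.48713 / 1 = 4.48713

4.487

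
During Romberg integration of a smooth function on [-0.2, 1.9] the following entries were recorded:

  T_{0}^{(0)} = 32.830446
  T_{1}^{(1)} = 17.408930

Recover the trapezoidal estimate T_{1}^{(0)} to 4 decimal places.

21.2643

From T_{1}^{(1)} = (4·T_{1}^{(0)} − T_{0}^{(0)})/3, solve for T_{1}^{(0)}:
4·T_{1}^{(0)} = 3·17.408930 + 32.830446 = 85.057236
T_{1}^{(0)} = 21.264309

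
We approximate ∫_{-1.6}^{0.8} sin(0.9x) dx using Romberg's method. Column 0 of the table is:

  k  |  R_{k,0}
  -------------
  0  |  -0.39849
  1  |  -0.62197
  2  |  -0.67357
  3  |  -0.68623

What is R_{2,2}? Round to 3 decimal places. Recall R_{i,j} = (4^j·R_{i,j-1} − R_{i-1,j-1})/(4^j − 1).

R_{1,1} = -0.62197 + (-0.62197 − (-0.39849))/3 = -0.69646
R_{2,1} = (4·(-0.67357) − (-0.62197)) / 3 = -0.69077
R_{2,2} = (16·(-0.69077) − (-0.69646)) / 15 = -0.69039
(Column j=1 coincides with Simpson's rule on the same nodes.)

-0.690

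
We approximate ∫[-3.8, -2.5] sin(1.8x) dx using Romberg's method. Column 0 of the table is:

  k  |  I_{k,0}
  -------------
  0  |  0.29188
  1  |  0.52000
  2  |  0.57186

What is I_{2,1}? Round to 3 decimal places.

0.589

Richardson extrapolation on the trapezoidal column (denominator 4−1=3):
I_{2,1} = (4·0.57186 − 0.52000) / 3 = 0.58915
(Column j=1 coincides with Simpson's rule on the same nodes.)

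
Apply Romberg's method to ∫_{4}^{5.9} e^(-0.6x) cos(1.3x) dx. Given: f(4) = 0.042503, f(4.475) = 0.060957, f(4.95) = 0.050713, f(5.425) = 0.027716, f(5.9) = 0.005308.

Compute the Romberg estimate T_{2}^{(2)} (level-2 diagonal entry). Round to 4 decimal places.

T_{0}^{(0)} (trapezoid, 1 panel, h=1.9000): 0.045420
T_{1}^{(0)} (trapezoid, 2 panels, h=0.9500): 0.070888
T_{2}^{(0)} (trapezoid, 4 panels, h=0.4750): 0.077563
T_{1}^{(1)} = 0.070888 + (0.070888 − 0.045420)/3 = 0.079377
T_{2}^{(1)} = 0.077563 + (0.077563 − 0.070888)/3 = 0.079788
T_{2}^{(2)} = 0.079788 + (0.079788 − 0.079377)/15 = 0.079815

0.0798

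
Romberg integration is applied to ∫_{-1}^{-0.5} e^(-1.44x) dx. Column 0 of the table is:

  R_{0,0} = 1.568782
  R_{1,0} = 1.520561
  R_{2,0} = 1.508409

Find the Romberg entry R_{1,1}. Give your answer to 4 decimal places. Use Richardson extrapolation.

R_{1,1} = (4·1.520561 − 1.568782) / 3 = 1.504487
(Column j=1 coincides with Simpson's rule on the same nodes.)

1.5045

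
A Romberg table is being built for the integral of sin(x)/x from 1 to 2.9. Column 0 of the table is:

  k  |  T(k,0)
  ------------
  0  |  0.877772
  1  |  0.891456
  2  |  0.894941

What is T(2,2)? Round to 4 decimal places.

0.8961

Richardson extrapolation on the trapezoidal column (denominator 4−1=3):
T(1,1) = 0.891456 + (0.891456 − 0.877772)/3 = 0.896017
T(2,1) = (4·0.894941 − 0.891456) / 3 = 0.896103
T(2,2) = (16·0.896103 − 0.896017) / 15 = 0.896109
(Column j=1 coincides with Simpson's rule on the same nodes.)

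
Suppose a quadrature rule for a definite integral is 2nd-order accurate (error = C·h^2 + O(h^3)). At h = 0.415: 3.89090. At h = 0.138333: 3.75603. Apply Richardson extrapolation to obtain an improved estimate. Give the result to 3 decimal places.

3.739

Extrapolated value = (9·A(h/3) − A(h)) / (9 − 1)
= (9·3.75603 − 3.89090) / 8
= 29.91337 / 8 = 3.73917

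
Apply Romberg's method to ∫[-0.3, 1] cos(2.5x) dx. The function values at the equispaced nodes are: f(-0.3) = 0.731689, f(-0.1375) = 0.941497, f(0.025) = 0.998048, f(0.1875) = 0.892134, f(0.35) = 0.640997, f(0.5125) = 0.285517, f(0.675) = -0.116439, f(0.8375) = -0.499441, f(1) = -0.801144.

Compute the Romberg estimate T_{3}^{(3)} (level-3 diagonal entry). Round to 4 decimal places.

T_{0}^{(0)} (trapezoid, 1 panel, h=1.3000): -0.045146
T_{1}^{(0)} (trapezoid, 2 panels, h=0.6500): 0.394075
T_{2}^{(0)} (trapezoid, 4 panels, h=0.3250): 0.483561
T_{3}^{(0)} (trapezoid, 8 panels, h=0.1625): 0.504983
T_{1}^{(1)} = 0.394075 + (0.394075 − (-0.045146))/3 = 0.540482
T_{2}^{(1)} = 0.483561 + (0.483561 − 0.394075)/3 = 0.513390
T_{3}^{(1)} = 0.504983 + (0.504983 − 0.483561)/3 = 0.512124
T_{2}^{(2)} = 0.513390 + (0.513390 − 0.540482)/15 = 0.511584
T_{3}^{(2)} = 0.512124 + (0.512124 − 0.513390)/15 = 0.512040
T_{3}^{(3)} = 0.512040 + (0.512040 − 0.511584)/63 = 0.512047

0.5120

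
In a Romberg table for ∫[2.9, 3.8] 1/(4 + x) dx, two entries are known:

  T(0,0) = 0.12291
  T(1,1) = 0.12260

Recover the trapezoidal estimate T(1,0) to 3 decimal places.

0.123

From T(1,1) = (4·T(1,0) − T(0,0))/3, solve for T(1,0):
4·T(1,0) = 3·0.12260 + 0.12291 = 0.49071
T(1,0) = 0.12268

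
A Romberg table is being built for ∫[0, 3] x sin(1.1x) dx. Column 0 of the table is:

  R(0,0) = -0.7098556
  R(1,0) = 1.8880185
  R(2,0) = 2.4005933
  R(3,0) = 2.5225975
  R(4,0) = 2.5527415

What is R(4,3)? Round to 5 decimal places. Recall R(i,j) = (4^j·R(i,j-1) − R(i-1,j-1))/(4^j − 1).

Richardson extrapolation on the trapezoidal column (denominator 4−1=3):
R(2,1) = (4·2.4005933 − 1.8880185) / 3 = 2.5714516
R(3,1) = (4·2.5225975 − 2.4005933) / 3 = 2.5632656
R(4,1) = 2.5527415 + (2.5527415 − 2.5225975)/3 = 2.5627895
R(3,2) = 2.5632656 + (2.5632656 − 2.5714516)/15 = 2.5627199
R(4,2) = (16·2.5627895 − 2.5632656) / 15 = 2.5627578
R(4,3) = 2.5627578 + (2.5627578 − 2.5627199)/63 = 2.5627584

2.56276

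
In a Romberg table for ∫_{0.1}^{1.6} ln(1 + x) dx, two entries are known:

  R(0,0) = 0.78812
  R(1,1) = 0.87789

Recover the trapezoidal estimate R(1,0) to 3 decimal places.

From R(1,1) = (4·R(1,0) − R(0,0))/3, solve for R(1,0):
4·R(1,0) = 3·0.87789 + 0.78812 = 3.42179
R(1,0) = 0.85545

0.855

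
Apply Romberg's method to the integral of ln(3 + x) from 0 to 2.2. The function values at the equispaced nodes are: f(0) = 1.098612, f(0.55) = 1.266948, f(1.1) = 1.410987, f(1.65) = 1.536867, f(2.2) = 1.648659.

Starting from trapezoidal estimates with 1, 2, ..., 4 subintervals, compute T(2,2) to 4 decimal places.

T(0,0) (trapezoid, 1 panel, h=2.2000): 3.021998
T(1,0) (trapezoid, 2 panels, h=1.1000): 3.063085
T(2,0) (trapezoid, 4 panels, h=0.5500): 3.073641
T(1,1) = 3.063085 + (3.063085 − 3.021998)/3 = 3.076781
T(2,1) = 3.073641 + (3.073641 − 3.063085)/3 = 3.077160
T(2,2) = 3.077160 + (3.077160 − 3.076781)/15 = 3.077185

3.0772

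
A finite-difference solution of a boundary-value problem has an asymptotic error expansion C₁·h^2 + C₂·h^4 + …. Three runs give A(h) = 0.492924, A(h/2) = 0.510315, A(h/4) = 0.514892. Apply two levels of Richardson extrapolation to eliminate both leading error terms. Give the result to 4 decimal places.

0.5164

First eliminate the h^2 term (factor 2^2 = 4):
  B₁ = (4·0.510315 − 0.492924)/3 = 0.516112
  B₂ = (4·0.514892 − 0.510315)/3 = 0.516418
Then eliminate the h^4 term (factor 2^4 = 16):
  (16·0.516418 − 0.516112)/15 = 0.516438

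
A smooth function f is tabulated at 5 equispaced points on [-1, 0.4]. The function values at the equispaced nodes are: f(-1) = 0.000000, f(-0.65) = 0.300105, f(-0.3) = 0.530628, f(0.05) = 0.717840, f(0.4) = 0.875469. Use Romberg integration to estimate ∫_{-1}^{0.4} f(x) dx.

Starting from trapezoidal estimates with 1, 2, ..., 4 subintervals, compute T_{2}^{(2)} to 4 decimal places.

0.7011

T_{0}^{(0)} (trapezoid, 1 panel, h=1.4000): 0.612828
T_{1}^{(0)} (trapezoid, 2 panels, h=0.7000): 0.677854
T_{2}^{(0)} (trapezoid, 4 panels, h=0.3500): 0.695208
T_{1}^{(1)} = 0.677854 + (0.677854 − 0.612828)/3 = 0.699529
T_{2}^{(1)} = 0.695208 + (0.695208 − 0.677854)/3 = 0.700993
T_{2}^{(2)} = 0.700993 + (0.700993 − 0.699529)/15 = 0.701091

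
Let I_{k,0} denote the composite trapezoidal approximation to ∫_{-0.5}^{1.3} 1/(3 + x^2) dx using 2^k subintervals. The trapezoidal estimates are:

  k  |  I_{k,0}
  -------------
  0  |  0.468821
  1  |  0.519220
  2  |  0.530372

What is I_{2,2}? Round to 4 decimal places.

0.5340

Richardson extrapolation on the trapezoidal column (denominator 4−1=3):
I_{1,1} = 0.519220 + (0.519220 − 0.468821)/3 = 0.536020
I_{2,1} = 0.530372 + (0.530372 − 0.519220)/3 = 0.534089
I_{2,2} = (16·0.534089 − 0.536020) / 15 = 0.533960
(Column j=1 coincides with Simpson's rule on the same nodes.)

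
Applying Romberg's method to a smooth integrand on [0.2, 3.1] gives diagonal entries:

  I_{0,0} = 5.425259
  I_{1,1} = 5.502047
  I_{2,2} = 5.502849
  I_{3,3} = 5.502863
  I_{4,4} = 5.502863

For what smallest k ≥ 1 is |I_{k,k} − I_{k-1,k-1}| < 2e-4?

k = 3

|I_{1,1} − I_{0,0}| = 0.076788 ≥ 2e-4
|I_{2,2} − I_{1,1}| = 0.000802 ≥ 2e-4
|I_{3,3} − I_{2,2}| = 0.000014 < 2e-4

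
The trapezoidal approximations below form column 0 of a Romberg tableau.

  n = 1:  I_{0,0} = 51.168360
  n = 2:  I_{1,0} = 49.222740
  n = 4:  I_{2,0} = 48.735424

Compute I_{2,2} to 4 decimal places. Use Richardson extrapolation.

48.5729

Richardson extrapolation on the trapezoidal column (denominator 4−1=3):
I_{1,1} = 49.222740 + (49.222740 − 51.168360)/3 = 48.574200
I_{2,1} = 48.735424 + (48.735424 − 49.222740)/3 = 48.572985
I_{2,2} = 48.572985 + (48.572985 − 48.574200)/15 = 48.572904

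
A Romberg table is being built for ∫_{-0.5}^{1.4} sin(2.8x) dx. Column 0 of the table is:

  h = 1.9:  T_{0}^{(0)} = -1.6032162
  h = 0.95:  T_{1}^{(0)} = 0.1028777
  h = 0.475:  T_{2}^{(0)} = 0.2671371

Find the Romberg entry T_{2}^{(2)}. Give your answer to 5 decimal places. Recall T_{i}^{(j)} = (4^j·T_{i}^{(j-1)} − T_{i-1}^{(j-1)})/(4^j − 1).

0.29858

Richardson extrapolation on the trapezoidal column (denominator 4−1=3):
T_{1}^{(1)} = 0.1028777 + (0.1028777 − (-1.6032162))/3 = 0.6715757
T_{2}^{(1)} = 0.2671371 + (0.2671371 − 0.1028777)/3 = 0.3218902
T_{2}^{(2)} = 0.3218902 + (0.3218902 − 0.6715757)/15 = 0.2985778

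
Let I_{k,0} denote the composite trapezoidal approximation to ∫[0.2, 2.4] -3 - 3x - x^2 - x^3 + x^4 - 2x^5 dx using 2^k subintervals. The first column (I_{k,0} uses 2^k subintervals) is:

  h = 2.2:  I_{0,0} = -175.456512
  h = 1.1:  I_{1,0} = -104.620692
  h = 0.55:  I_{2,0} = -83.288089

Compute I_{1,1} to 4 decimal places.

-81.0088

Richardson extrapolation on the trapezoidal column (denominator 4−1=3):
I_{1,1} = -104.620692 + (-104.620692 − (-175.456512))/3 = -81.008752
(Column j=1 coincides with Simpson's rule on the same nodes.)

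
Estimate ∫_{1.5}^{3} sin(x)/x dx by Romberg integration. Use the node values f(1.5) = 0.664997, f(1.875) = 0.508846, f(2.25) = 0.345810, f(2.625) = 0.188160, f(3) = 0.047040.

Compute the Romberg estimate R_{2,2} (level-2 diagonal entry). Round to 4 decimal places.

0.5240

R_{0,0} (trapezoid, 1 panel, h=1.5000): 0.534028
R_{1,0} (trapezoid, 2 panels, h=0.7500): 0.526371
R_{2,0} (trapezoid, 4 panels, h=0.3750): 0.524563
R_{1,1} = 0.526371 + (0.526371 − 0.534028)/3 = 0.523819
R_{2,1} = 0.524563 + (0.524563 − 0.526371)/3 = 0.523960
R_{2,2} = 0.523960 + (0.523960 − 0.523819)/15 = 0.523969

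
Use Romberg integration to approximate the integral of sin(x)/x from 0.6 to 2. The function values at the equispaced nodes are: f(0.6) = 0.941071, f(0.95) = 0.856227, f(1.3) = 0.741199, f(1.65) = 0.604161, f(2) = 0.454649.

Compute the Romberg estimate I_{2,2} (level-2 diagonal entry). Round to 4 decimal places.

I_{0,0} (trapezoid, 1 panel, h=1.4000): 0.977004
I_{1,0} (trapezoid, 2 panels, h=0.7000): 1.007341
I_{2,0} (trapezoid, 4 panels, h=0.3500): 1.014806
I_{1,1} = 1.007341 + (1.007341 − 0.977004)/3 = 1.017453
I_{2,1} = 1.014806 + (1.014806 − 1.007341)/3 = 1.017294
I_{2,2} = 1.017294 + (1.017294 − 1.017453)/15 = 1.017283

1.0173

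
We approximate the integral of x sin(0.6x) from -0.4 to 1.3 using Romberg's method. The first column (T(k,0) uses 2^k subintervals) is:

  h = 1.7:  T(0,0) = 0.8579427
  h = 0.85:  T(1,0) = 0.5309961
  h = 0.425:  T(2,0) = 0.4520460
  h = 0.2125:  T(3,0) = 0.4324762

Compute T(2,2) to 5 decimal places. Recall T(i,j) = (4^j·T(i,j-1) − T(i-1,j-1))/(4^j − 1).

0.42598

Richardson extrapolation on the trapezoidal column (denominator 4−1=3):
T(1,1) = 0.5309961 + (0.5309961 − 0.8579427)/3 = 0.4220139
T(2,1) = (4·0.4520460 − 0.5309961) / 3 = 0.4257293
T(2,2) = 0.4257293 + (0.4257293 − 0.4220139)/15 = 0.4259770
(Column j=1 coincides with Simpson's rule on the same nodes.)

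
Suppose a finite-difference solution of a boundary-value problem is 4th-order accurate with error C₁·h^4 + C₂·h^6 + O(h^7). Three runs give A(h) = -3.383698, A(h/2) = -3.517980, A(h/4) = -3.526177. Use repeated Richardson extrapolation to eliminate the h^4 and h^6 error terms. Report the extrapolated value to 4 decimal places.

-3.5267

First eliminate the h^4 term (factor 2^4 = 16):
  B₁ = (16·(-3.517980) − (-3.383698))/15 = -3.526932
  B₂ = (16·(-3.526177) − (-3.517980))/15 = -3.526723
Then eliminate the h^6 term (factor 2^6 = 64):
  (64·(-3.526723) − (-3.526932))/63 = -3.526720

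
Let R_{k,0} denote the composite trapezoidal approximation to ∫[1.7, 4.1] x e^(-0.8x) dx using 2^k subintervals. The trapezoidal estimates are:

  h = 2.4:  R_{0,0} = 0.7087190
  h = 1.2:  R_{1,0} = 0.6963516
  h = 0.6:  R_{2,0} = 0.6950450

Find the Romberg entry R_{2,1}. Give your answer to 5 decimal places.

Richardson extrapolation on the trapezoidal column (denominator 4−1=3):
R_{2,1} = 0.6950450 + (0.6950450 − 0.6963516)/3 = 0.6946095

0.69461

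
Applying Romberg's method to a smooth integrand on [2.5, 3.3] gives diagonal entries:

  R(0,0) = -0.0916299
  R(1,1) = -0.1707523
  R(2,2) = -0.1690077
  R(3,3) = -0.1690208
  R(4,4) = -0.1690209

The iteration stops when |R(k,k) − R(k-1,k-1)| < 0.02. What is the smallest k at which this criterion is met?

|R(1,1) − R(0,0)| = 0.0791224 ≥ 0.02
|R(2,2) − R(1,1)| = 0.0017446 < 0.02

k = 2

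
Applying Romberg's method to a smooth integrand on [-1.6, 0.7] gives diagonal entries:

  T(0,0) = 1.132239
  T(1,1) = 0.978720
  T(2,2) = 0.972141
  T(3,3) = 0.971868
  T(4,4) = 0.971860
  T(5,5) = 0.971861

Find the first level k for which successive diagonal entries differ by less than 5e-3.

k = 3

|T(1,1) − T(0,0)| = 0.153519 ≥ 5e-3
|T(2,2) − T(1,1)| = 0.006579 ≥ 5e-3
|T(3,3) − T(2,2)| = 0.000273 < 5e-3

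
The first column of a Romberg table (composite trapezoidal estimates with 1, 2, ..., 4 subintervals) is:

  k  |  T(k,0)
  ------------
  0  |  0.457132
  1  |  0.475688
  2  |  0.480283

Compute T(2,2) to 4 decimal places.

T(1,1) = (4·0.475688 − 0.457132) / 3 = 0.481873
T(2,1) = (4·0.480283 − 0.475688) / 3 = 0.481815
T(2,2) = (16·0.481815 − 0.481873) / 15 = 0.481811

0.4818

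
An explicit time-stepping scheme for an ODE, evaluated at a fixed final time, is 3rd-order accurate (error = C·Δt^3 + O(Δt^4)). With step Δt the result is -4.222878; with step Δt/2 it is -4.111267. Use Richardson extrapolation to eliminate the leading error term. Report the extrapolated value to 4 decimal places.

Extrapolated value = (8·A(Δt/2) − A(Δt)) / (8 − 1)
= (8·(-4.111267) − (-4.222878)) / 7
= -28.667258 / 7 = -4.095323

-4.0953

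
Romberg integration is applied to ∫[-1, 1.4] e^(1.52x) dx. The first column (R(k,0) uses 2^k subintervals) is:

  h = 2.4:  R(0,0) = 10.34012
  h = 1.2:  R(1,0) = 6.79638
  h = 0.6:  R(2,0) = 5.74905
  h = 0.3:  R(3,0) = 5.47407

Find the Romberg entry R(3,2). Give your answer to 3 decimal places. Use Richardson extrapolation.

5.381

R(2,1) = (4·5.74905 − 6.79638) / 3 = 5.39994
R(3,1) = 5.47407 + (5.47407 − 5.74905)/3 = 5.38241
R(3,2) = 5.38241 + (5.38241 − 5.39994)/15 = 5.38124
(Column j=1 coincides with Simpson's rule on the same nodes.)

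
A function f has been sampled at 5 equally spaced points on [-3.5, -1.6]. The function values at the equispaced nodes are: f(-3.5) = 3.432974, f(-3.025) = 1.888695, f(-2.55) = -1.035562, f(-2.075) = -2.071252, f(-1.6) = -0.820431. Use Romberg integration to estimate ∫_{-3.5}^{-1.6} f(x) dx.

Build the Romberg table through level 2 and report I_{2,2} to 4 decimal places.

0.0004

I_{0,0} (trapezoid, 1 panel, h=1.9000): 2.481916
I_{1,0} (trapezoid, 2 panels, h=0.9500): 0.257174
I_{2,0} (trapezoid, 4 panels, h=0.4750): 0.041872
I_{1,1} = 0.257174 + (0.257174 − 2.481916)/3 = -0.484407
I_{2,1} = 0.041872 + (0.041872 − 0.257174)/3 = -0.029895
I_{2,2} = -0.029895 + (-0.029895 − (-0.484407))/15 = 0.000406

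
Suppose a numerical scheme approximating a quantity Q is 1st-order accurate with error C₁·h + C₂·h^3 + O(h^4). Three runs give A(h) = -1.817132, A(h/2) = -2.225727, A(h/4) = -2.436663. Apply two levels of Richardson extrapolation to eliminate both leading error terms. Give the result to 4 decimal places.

First eliminate the h term (factor 2^1 = 2):
  B₁ = (2·(-2.225727) − (-1.817132))/1 = -2.634322
  B₂ = (2·(-2.436663) − (-2.225727))/1 = -2.647599
Then eliminate the h^3 term (factor 2^3 = 8):
  (8·(-2.647599) − (-2.634322))/7 = -2.649496

-2.6495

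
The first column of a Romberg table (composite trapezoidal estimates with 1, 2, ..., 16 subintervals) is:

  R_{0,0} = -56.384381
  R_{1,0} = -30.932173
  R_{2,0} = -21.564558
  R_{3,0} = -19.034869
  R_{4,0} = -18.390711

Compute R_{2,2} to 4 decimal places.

R_{1,1} = -30.932173 + (-30.932173 − (-56.384381))/3 = -22.448104
R_{2,1} = -21.564558 + (-21.564558 − (-30.932173))/3 = -18.442020
R_{2,2} = -18.442020 + (-18.442020 − (-22.448104))/15 = -18.174948

-18.1749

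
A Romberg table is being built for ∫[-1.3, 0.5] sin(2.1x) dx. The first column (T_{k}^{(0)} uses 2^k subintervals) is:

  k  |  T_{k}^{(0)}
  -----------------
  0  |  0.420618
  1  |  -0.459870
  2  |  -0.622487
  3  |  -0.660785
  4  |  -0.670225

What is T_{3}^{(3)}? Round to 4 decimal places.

Richardson extrapolation on the trapezoidal column (denominator 4−1=3):
T_{1}^{(1)} = -0.459870 + (-0.459870 − 0.420618)/3 = -0.753366
T_{2}^{(1)} = (4·(-0.622487) − (-0.459870)) / 3 = -0.676693
T_{3}^{(1)} = (4·(-0.660785) − (-0.622487)) / 3 = -0.673551
T_{2}^{(2)} = (16·(-0.676693) − (-0.753366)) / 15 = -0.671581
T_{3}^{(2)} = -0.673551 + (-0.673551 − (-0.676693))/15 = -0.673342
T_{3}^{(3)} = (64·(-0.673342) − (-0.671581)) / 63 = -0.673370
(Column j=1 coincides with Simpson's rule on the same nodes.)

-0.6734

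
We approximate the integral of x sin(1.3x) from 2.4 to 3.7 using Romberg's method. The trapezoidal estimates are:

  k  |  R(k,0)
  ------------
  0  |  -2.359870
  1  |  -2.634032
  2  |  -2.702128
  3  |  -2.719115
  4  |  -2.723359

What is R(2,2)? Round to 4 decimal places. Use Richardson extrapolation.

R(1,1) = -2.634032 + (-2.634032 − (-2.359870))/3 = -2.725419
R(2,1) = (4·(-2.702128) − (-2.634032)) / 3 = -2.724827
R(2,2) = -2.724827 + (-2.724827 − (-2.725419))/15 = -2.724788

-2.7248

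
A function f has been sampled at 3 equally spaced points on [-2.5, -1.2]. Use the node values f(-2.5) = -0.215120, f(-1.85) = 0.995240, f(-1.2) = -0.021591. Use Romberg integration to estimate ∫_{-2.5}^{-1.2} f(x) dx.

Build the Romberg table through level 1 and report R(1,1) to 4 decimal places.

R(0,0) (trapezoid, 1 panel, h=1.3000): -0.153862
R(1,0) (trapezoid, 2 panels, h=0.6500): 0.569975
R(1,1) = 0.569975 + (0.569975 − (-0.153862))/3 = 0.811254

0.8113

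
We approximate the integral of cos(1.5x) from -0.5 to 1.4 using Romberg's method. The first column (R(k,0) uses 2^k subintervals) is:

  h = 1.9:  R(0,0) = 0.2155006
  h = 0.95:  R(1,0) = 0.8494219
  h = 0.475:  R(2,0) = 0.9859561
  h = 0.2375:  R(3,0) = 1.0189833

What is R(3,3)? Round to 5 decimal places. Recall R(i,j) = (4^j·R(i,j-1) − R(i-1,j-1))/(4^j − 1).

1.02990

R(1,1) = (4·0.8494219 − 0.2155006) / 3 = 1.0607290
R(2,1) = 0.9859561 + (0.9859561 − 0.8494219)/3 = 1.0314675
R(3,1) = 1.0189833 + (1.0189833 − 0.9859561)/3 = 1.0299924
R(2,2) = 1.0314675 + (1.0314675 − 1.0607290)/15 = 1.0295167
R(3,2) = 1.0299924 + (1.0299924 − 1.0314675)/15 = 1.0298941
R(3,3) = 1.0298941 + (1.0298941 − 1.0295167)/63 = 1.0299001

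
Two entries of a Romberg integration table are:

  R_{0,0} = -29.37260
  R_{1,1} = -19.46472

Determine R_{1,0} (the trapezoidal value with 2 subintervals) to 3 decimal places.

From R_{1,1} = (4·R_{1,0} − R_{0,0})/3, solve for R_{1,0}:
4·R_{1,0} = 3·(-19.46472) + (-29.37260) = -87.76676
R_{1,0} = -21.94169

-21.942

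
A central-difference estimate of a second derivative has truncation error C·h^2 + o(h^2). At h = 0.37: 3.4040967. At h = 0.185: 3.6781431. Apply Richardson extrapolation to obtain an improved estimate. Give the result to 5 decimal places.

3.76949

The leading error scales as h^2; refining by a factor of 2 reduces it by 2^2 = 4.
Extrapolated value = (4·A(h/2) − A(h)) / (4 − 1)
= (4·3.6781431 − 3.4040967) / 3
= 11.3084757 / 3 = 3.7694919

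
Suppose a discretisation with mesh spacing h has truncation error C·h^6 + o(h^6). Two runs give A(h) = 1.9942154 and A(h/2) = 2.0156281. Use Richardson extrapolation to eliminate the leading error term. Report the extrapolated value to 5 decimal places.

The leading error scales as h^6; refining by a factor of 2 reduces it by 2^6 = 64.
Extrapolated value = (64·A(h/2) − A(h)) / (64 − 1)
= (64·2.0156281 − 1.9942154) / 63
= 127.0059830 / 63 = 2.0159680

2.01597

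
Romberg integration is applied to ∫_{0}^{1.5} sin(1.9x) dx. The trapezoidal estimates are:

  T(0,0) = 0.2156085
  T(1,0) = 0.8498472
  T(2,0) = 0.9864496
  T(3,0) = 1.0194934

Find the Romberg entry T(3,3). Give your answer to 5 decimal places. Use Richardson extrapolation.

1.03042

T(1,1) = (4·0.8498472 − 0.2156085) / 3 = 1.0612601
T(2,1) = 0.9864496 + (0.9864496 − 0.8498472)/3 = 1.0319837
T(3,1) = (4·1.0194934 − 0.9864496) / 3 = 1.0305080
T(2,2) = 1.0319837 + (1.0319837 − 1.0612601)/15 = 1.0300319
T(3,2) = (16·1.0305080 − 1.0319837) / 15 = 1.0304096
T(3,3) = (64·1.0304096 − 1.0300319) / 63 = 1.0304156
(Column j=1 coincides with Simpson's rule on the same nodes.)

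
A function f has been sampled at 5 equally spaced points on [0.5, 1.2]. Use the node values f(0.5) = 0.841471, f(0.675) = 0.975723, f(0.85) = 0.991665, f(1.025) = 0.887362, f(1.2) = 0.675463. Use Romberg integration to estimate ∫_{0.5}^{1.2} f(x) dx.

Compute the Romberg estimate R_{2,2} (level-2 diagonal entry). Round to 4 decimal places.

R_{0,0} (trapezoid, 1 panel, h=0.7000): 0.530927
R_{1,0} (trapezoid, 2 panels, h=0.3500): 0.612546
R_{2,0} (trapezoid, 4 panels, h=0.1750): 0.632313
R_{1,1} = 0.612546 + (0.612546 − 0.530927)/3 = 0.639752
R_{2,1} = 0.632313 + (0.632313 − 0.612546)/3 = 0.638902
R_{2,2} = 0.638902 + (0.638902 − 0.639752)/15 = 0.638845

0.6388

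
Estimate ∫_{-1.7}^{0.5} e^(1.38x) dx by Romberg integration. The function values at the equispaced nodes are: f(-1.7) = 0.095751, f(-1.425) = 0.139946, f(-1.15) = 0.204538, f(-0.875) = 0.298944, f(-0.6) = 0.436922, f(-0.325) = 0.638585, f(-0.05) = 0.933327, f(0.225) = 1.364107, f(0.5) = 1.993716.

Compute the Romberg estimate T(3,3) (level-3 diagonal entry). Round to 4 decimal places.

T(0,0) (trapezoid, 1 panel, h=2.2000): 2.298414
T(1,0) (trapezoid, 2 panels, h=1.1000): 1.629821
T(2,0) (trapezoid, 4 panels, h=0.5500): 1.440736
T(3,0) (trapezoid, 8 panels, h=0.2750): 1.391803
T(1,1) = 1.629821 + (1.629821 − 2.298414)/3 = 1.406957
T(2,1) = 1.440736 + (1.440736 − 1.629821)/3 = 1.377708
T(3,1) = 1.391803 + (1.391803 − 1.440736)/3 = 1.375492
T(2,2) = 1.377708 + (1.377708 − 1.406957)/15 = 1.375758
T(3,2) = 1.375492 + (1.375492 − 1.377708)/15 = 1.375344
T(3,3) = 1.375344 + (1.375344 − 1.375758)/63 = 1.375337

1.3753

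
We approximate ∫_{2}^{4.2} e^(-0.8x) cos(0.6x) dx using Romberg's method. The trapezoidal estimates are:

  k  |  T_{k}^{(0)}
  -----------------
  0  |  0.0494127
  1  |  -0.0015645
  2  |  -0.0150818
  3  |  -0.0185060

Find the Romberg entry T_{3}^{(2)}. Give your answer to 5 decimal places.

-0.01965

T_{2}^{(1)} = -0.0150818 + (-0.0150818 − (-0.0015645))/3 = -0.0195876
T_{3}^{(1)} = (4·(-0.0185060) − (-0.0150818)) / 3 = -0.0196474
T_{3}^{(2)} = (16·(-0.0196474) − (-0.0195876)) / 15 = -0.0196514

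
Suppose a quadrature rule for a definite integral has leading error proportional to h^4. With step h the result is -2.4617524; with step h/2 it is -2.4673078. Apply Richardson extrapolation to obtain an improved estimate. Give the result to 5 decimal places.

Extrapolated value = (16·A(h/2) − A(h)) / (16 − 1)
= (16·(-2.4673078) − (-2.4617524)) / 15
= -37.0151724 / 15 = -2.4676782

-2.46768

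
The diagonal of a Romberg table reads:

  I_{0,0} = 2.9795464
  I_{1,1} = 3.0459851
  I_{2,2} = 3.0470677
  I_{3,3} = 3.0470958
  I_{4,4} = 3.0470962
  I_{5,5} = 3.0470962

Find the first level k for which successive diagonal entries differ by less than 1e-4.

|I_{1,1} − I_{0,0}| = 0.0664387 ≥ 1e-4
|I_{2,2} − I_{1,1}| = 0.0010826 ≥ 1e-4
|I_{3,3} − I_{2,2}| = 0.0000281 < 1e-4

k = 3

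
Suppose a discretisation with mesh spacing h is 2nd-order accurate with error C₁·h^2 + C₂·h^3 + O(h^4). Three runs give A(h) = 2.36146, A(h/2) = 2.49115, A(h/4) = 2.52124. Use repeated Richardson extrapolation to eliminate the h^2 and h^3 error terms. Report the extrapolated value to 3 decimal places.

First eliminate the h^2 term (factor 2^2 = 4):
  B₁ = (4·2.49115 − 2.36146)/3 = 2.53438
  B₂ = (4·2.52124 − 2.49115)/3 = 2.53127
Then eliminate the h^3 term (factor 2^3 = 8):
  (8·2.53127 − 2.53438)/7 = 2.53083

2.531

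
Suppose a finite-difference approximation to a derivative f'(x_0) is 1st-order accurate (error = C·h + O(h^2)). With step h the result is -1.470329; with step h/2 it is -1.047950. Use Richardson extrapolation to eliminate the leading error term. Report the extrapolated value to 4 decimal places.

-0.6256

Extrapolated value = (2·A(h/2) − A(h)) / (2 − 1)
= (2·(-1.047950) − (-1.470329)) / 1
= -0.625571 / 1 = -0.625571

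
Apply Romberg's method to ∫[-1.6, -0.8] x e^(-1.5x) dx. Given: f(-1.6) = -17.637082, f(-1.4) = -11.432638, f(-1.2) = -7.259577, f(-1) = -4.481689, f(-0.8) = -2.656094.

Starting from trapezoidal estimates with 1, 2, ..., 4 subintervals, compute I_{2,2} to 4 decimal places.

I_{0,0} (trapezoid, 1 panel, h=0.8000): -8.117270
I_{1,0} (trapezoid, 2 panels, h=0.4000): -6.962466
I_{2,0} (trapezoid, 4 panels, h=0.2000): -6.664098
I_{1,1} = -6.962466 + (-6.962466 − (-8.117270))/3 = -6.577531
I_{2,1} = -6.664098 + (-6.664098 − (-6.962466))/3 = -6.564642
I_{2,2} = -6.564642 + (-6.564642 − (-6.577531))/15 = -6.563783

-6.5638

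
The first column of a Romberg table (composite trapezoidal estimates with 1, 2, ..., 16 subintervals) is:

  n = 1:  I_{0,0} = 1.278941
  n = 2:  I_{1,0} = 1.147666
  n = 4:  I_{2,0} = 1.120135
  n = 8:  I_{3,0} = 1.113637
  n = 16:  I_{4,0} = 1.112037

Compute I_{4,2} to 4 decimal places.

1.1115

Richardson extrapolation on the trapezoidal column (denominator 4−1=3):
I_{3,1} = (4·1.113637 − 1.120135) / 3 = 1.111471
I_{4,1} = (4·1.112037 − 1.113637) / 3 = 1.111504
I_{4,2} = (16·1.111504 − 1.111471) / 15 = 1.111506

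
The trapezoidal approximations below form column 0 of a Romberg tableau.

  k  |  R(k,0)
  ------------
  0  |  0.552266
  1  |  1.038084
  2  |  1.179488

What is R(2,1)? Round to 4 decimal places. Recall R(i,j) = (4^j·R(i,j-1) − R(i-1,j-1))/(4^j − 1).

R(2,1) = 1.179488 + (1.179488 − 1.038084)/3 = 1.226623

1.2266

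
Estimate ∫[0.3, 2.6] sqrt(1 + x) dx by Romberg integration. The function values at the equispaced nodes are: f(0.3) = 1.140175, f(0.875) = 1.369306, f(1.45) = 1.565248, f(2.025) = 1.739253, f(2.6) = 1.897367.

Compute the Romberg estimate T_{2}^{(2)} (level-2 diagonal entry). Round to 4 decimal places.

3.5655

T_{0}^{(0)} (trapezoid, 1 panel, h=2.3000): 3.493173
T_{1}^{(0)} (trapezoid, 2 panels, h=1.1500): 3.546622
T_{2}^{(0)} (trapezoid, 4 panels, h=0.5750): 3.560732
T_{1}^{(1)} = 3.546622 + (3.546622 − 3.493173)/3 = 3.564438
T_{2}^{(1)} = 3.560732 + (3.560732 − 3.546622)/3 = 3.565435
T_{2}^{(2)} = 3.565435 + (3.565435 − 3.564438)/15 = 3.565501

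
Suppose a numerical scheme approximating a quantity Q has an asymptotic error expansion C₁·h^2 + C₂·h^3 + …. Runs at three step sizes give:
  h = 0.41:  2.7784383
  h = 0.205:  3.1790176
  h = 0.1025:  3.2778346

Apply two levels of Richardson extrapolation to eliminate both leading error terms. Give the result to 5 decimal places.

First eliminate the h^2 term (factor 2^2 = 4):
  B₁ = (4·3.1790176 − 2.7784383)/3 = 3.3125440
  B₂ = (4·3.2778346 − 3.1790176)/3 = 3.3107736
Then eliminate the h^3 term (factor 2^3 = 8):
  (8·3.3107736 − 3.3125440)/7 = 3.3105207

3.31052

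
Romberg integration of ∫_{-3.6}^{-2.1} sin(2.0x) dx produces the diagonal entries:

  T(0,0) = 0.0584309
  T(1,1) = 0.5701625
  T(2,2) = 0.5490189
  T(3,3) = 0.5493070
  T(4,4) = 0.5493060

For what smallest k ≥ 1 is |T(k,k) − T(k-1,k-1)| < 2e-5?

k = 4

|T(1,1) − T(0,0)| = 0.5117316 ≥ 2e-5
|T(2,2) − T(1,1)| = 0.0211436 ≥ 2e-5
|T(3,3) − T(2,2)| = 0.0002881 ≥ 2e-5
|T(4,4) − T(3,3)| = 0.0000010 < 2e-5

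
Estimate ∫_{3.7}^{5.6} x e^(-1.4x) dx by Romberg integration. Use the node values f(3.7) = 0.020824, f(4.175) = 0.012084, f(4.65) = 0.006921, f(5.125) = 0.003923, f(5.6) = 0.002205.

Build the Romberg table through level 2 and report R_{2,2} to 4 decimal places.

0.0160

R_{0,0} (trapezoid, 1 panel, h=1.9000): 0.021878
R_{1,0} (trapezoid, 2 panels, h=0.9500): 0.017514
R_{2,0} (trapezoid, 4 panels, h=0.4750): 0.016360
R_{1,1} = 0.017514 + (0.017514 − 0.021878)/3 = 0.016059
R_{2,1} = 0.016360 + (0.016360 − 0.017514)/3 = 0.015975
R_{2,2} = 0.015975 + (0.015975 − 0.016059)/15 = 0.015969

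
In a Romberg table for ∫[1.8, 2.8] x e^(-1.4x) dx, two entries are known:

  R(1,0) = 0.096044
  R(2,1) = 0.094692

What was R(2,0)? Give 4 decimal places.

0.0950

From R(2,1) = (4·R(2,0) − R(1,0))/3, solve for R(2,0):
4·R(2,0) = 3·0.094692 + 0.096044 = 0.380120
R(2,0) = 0.095030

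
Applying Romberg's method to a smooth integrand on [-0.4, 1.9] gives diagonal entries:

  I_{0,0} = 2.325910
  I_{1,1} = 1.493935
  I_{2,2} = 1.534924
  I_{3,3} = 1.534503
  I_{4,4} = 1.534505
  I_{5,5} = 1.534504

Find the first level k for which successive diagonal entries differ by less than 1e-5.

k = 4

|I_{1,1} − I_{0,0}| = 0.831975 ≥ 1e-5
|I_{2,2} − I_{1,1}| = 0.040989 ≥ 1e-5
|I_{3,3} − I_{2,2}| = 0.000421 ≥ 1e-5
|I_{4,4} − I_{3,3}| = 0.000002 < 1e-5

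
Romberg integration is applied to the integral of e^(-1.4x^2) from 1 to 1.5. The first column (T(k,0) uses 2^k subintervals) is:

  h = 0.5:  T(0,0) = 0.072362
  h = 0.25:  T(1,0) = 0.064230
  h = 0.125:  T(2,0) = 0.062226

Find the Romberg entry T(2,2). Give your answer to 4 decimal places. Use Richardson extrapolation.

0.0616

Richardson extrapolation on the trapezoidal column (denominator 4−1=3):
T(1,1) = (4·0.064230 − 0.072362) / 3 = 0.061519
T(2,1) = (4·0.062226 − 0.064230) / 3 = 0.061558
T(2,2) = 0.061558 + (0.061558 − 0.061519)/15 = 0.061561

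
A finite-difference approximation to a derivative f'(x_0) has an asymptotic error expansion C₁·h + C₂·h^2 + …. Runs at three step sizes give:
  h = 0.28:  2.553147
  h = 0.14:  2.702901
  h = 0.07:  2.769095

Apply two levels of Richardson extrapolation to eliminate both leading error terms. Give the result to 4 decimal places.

First eliminate the h term (factor 2^1 = 2):
  B₁ = (2·2.702901 − 2.553147)/1 = 2.852655
  B₂ = (2·2.769095 − 2.702901)/1 = 2.835289
Then eliminate the h^2 term (factor 2^2 = 4):
  (4·2.835289 − 2.852655)/3 = 2.829500

2.8295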